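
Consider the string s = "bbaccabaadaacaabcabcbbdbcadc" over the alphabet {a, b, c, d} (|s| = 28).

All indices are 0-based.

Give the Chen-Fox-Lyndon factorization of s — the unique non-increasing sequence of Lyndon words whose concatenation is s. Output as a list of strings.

emit factor 1: 'b' (i=0, period=1)
emit factor 2: 'b' (i=1, period=1)
emit factor 3: 'acc' (i=2, period=3)
emit factor 4: 'ab' (i=5, period=2)
emit factor 5: 'aad' (i=7, period=3)
emit factor 6: 'aac' (i=10, period=3)
emit factor 7: 'aabcabcbbdbcadc' (i=13, period=15)

["b", "b", "acc", "ab", "aad", "aac", "aabcabcbbdbcadc"]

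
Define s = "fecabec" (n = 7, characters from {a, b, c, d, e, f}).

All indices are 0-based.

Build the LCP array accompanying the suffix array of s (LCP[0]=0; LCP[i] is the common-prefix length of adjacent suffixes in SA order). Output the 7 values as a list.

sorted suffixes:
  #0 SA[0]=3  'abec'
  #1 SA[1]=4  'bec'
  #2 SA[2]=6  'c'
  #3 SA[3]=2  'cabec'
  #4 SA[4]=5  'ec'
  #5 SA[5]=1  'ecabec'
  #6 SA[6]=0  'fecabec'

SA = [3, 4, 6, 2, 5, 1, 0]
i: (SA[i-1],SA[i]) lcp shared
  1: (3,4) 0 ''
  2: (4,6) 0 ''
  3: (6,2) 1 'c'
  4: (2,5) 0 ''
  5: (5,1) 2 'ec'
  6: (1,0) 0 ''

[0, 0, 0, 1, 0, 2, 0]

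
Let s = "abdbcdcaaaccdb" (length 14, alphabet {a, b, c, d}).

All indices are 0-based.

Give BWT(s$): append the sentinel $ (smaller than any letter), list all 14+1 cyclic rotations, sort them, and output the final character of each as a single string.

bca$addadacbcbc

rank  rotation         last
    0  $abdbcdcaaaccdb  b
    1  aaaccdb$abdbcdc  c
    2  aaccdb$abdbcdca  a
    3  abdbcdcaaaccdb$  $
    4  accdb$abdbcdcaa  a
    5  b$abdbcdcaaaccd  d
    6  bcdcaaaccdb$abd  d
    7  bdbcdcaaaccdb$a  a
    8  caaaccdb$abdbcd  d
    9  ccdb$abdbcdcaaa  a
   10  cdb$abdbcdcaaac  c
   11  cdcaaaccdb$abdb  b
   12  db$abdbcdcaaacc  c
   13  dbcdcaaaccdb$ab  b
   14  dcaaaccdb$abdbc  c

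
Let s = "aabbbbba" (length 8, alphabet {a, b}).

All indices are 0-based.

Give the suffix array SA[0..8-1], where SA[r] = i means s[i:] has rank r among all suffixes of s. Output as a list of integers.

sorted suffixes:
  #0 SA[0]=7  'a'
  #1 SA[1]=0  'aabbbbba'
  #2 SA[2]=1  'abbbbba'
  #3 SA[3]=6  'ba'
  #4 SA[4]=5  'bba'
  #5 SA[5]=4  'bbba'
  #6 SA[6]=3  'bbbba'
  #7 SA[7]=2  'bbbbba'

[7, 0, 1, 6, 5, 4, 3, 2]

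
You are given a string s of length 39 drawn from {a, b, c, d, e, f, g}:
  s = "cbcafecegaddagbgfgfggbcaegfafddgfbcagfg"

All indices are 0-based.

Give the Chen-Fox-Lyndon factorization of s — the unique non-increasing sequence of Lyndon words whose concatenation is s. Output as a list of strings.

["c", "bc", "afeceg", "addagbgfgfggbcaegfafddgfbcagfg"]

emit factor 1: 'c' (i=0, period=1)
emit factor 2: 'bc' (i=1, period=2)
emit factor 3: 'afeceg' (i=3, period=6)
emit factor 4: 'addagbgfgfggbcaegfafddgfbcagfg' (i=9, period=30)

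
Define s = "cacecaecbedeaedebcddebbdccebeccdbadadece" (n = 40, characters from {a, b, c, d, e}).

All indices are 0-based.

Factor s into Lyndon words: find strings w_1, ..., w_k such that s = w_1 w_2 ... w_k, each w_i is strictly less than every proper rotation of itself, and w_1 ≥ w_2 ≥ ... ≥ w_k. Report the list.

["c", "acecaecbedeaedebcddebbdccebeccdbadadece"]

emit factor 1: 'c' (i=0, period=1)
emit factor 2: 'acecaecbedeaedebcddebbdccebeccdbadadece' (i=1, period=39)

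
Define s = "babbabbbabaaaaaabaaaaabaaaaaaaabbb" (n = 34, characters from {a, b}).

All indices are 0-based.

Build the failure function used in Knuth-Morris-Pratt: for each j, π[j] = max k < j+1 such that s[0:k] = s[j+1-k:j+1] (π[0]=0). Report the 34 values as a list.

[0, 0, 1, 1, 2, 3, 4, 1, 2, 3, 2, 0, 0, 0, 0, 0, 1, 2, 0, 0, 0, 0, 1, 2, 0, 0, 0, 0, 0, 0, 0, 1, 1, 1]

π[0] = 0
j=1 s[j]='a': π[1]=0 (border '')
j=2 s[j]='b': π[2]=1 (border 'b')
j=3 s[j]='b': k: 1→0; π[3]=1 (border 'b')
j=4 s[j]='a': π[4]=2 (border 'ba')
j=5 s[j]='b': π[5]=3 (border 'bab')
j=6 s[j]='b': π[6]=4 (border 'babb')
j=7 s[j]='b': k: 4→1→0; π[7]=1 (border 'b')
j=8 s[j]='a': π[8]=2 (border 'ba')
j=9 s[j]='b': π[9]=3 (border 'bab')
j=10 s[j]='a': k: 3→1; π[10]=2 (border 'ba')
j=11 s[j]='a': k: 2→0; π[11]=0 (border '')
j=12 s[j]='a': π[12]=0 (border '')
j=13 s[j]='a': π[13]=0 (border '')
j=14 s[j]='a': π[14]=0 (border '')
j=15 s[j]='a': π[15]=0 (border '')
j=16 s[j]='b': π[16]=1 (border 'b')
j=17 s[j]='a': π[17]=2 (border 'ba')
j=18 s[j]='a': k: 2→0; π[18]=0 (border '')
j=19 s[j]='a': π[19]=0 (border '')
j=20 s[j]='a': π[20]=0 (border '')
j=21 s[j]='a': π[21]=0 (border '')
j=22 s[j]='b': π[22]=1 (border 'b')
j=23 s[j]='a': π[23]=2 (border 'ba')
j=24 s[j]='a': k: 2→0; π[24]=0 (border '')
j=25 s[j]='a': π[25]=0 (border '')
j=26 s[j]='a': π[26]=0 (border '')
j=27 s[j]='a': π[27]=0 (border '')
j=28 s[j]='a': π[28]=0 (border '')
j=29 s[j]='a': π[29]=0 (border '')
j=30 s[j]='a': π[30]=0 (border '')
j=31 s[j]='b': π[31]=1 (border 'b')
j=32 s[j]='b': k: 1→0; π[32]=1 (border 'b')
j=33 s[j]='b': k: 1→0; π[33]=1 (border 'b')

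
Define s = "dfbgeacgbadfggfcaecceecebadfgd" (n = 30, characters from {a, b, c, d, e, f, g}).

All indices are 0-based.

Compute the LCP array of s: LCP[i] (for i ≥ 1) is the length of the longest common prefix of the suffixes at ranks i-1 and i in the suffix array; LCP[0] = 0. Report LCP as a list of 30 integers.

[0, 1, 4, 1, 0, 5, 1, 0, 1, 1, 2, 1, 0, 1, 2, 3, 0, 1, 1, 2, 1, 0, 1, 1, 2, 0, 1, 1, 1, 1]

rank | idx | suffix
   0 |   5 | acgbadfggfcaecceecebadfgd
   1 |  25 | adfgd
   2 |   9 | adfggfcaecceecebadfgd
   3 |  16 | aecceecebadfgd
   4 |  24 | badfgd
   5 |   8 | badfggfcaecceecebadfgd
   6 |   2 | bgeacgbadfggfcaecceecebadfgd
   7 |  15 | caecceecebadfgd
   8 |  18 | cceecebadfgd
   9 |  22 | cebadfgd
  10 |  19 | ceecebadfgd
  11 |   6 | cgbadfggfcaecceecebadfgd
  12 |  29 | d
  13 |   0 | dfbgeacgbadfggfcaecceecebadfgd
  14 |  26 | dfgd
  15 |  10 | dfggfcaecceecebadfgd
  16 |   4 | eacgbadfggfcaecceecebadfgd
  17 |  23 | ebadfgd
  18 |  17 | ecceecebadfgd
  19 |  21 | ecebadfgd
  20 |  20 | eecebadfgd
  21 |   1 | fbgeacgbadfggfcaecceecebadfgd
  22 |  14 | fcaecceecebadfgd
  23 |  27 | fgd
  24 |  11 | fggfcaecceecebadfgd
  25 |   7 | gbadfggfcaecceecebadfgd
  26 |  28 | gd
  27 |   3 | geacgbadfggfcaecceecebadfgd
  28 |  13 | gfcaecceecebadfgd
  29 |  12 | ggfcaecceecebadfgd

SA = [5, 25, 9, 16, 24, 8, 2, 15, 18, 22, 19, 6, 29, 0, 26, 10, 4, 23, 17, 21, 20, 1, 14, 27, 11, 7, 28, 3, 13, 12]
i: (SA[i-1],SA[i]) lcp shared
  1: (5,25) 1 'a'
  2: (25,9) 4 'adfg'
  3: (9,16) 1 'a'
  4: (16,24) 0 ''
  5: (24,8) 5 'badfg'
  6: (8,2) 1 'b'
  7: (2,15) 0 ''
  8: (15,18) 1 'c'
  9: (18,22) 1 'c'
  10: (22,19) 2 'ce'
  11: (19,6) 1 'c'
  12: (6,29) 0 ''
  13: (29,0) 1 'd'
  14: (0,26) 2 'df'
  15: (26,10) 3 'dfg'
  16: (10,4) 0 ''
  17: (4,23) 1 'e'
  18: (23,17) 1 'e'
  19: (17,21) 2 'ec'
  20: (21,20) 1 'e'
  21: (20,1) 0 ''
  22: (1,14) 1 'f'
  23: (14,27) 1 'f'
  24: (27,11) 2 'fg'
  25: (11,7) 0 ''
  26: (7,28) 1 'g'
  27: (28,3) 1 'g'
  28: (3,13) 1 'g'
  29: (13,12) 1 'g'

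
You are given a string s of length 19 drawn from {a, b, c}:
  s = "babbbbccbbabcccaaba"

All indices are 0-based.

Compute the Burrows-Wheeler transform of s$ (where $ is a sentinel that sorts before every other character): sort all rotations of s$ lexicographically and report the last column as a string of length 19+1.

rank  rotation              last
    0  $babbbbccbbabcccaaba  a
    1  a$babbbbccbbabcccaab  b
    2  aaba$babbbbccbbabccc  c
    3  aba$babbbbccbbabccca  a
    4  abbbbccbbabcccaaba$b  b
    5  abcccaaba$babbbbccbb  b
    6  ba$babbbbccbbabcccaa  a
    7  babbbbccbbabcccaaba$  $
    8  babcccaaba$babbbbccb  b
    9  bbabcccaaba$babbbbcc  c
   10  bbbbccbbabcccaaba$ba  a
   11  bbbccbbabcccaaba$bab  b
   12  bbccbbabcccaaba$babb  b
   13  bccbbabcccaaba$babbb  b
   14  bcccaaba$babbbbccbba  a
   15  caaba$babbbbccbbabcc  c
   16  cbbabcccaaba$babbbbc  c
   17  ccaaba$babbbbccbbabc  c
   18  ccbbabcccaaba$babbbb  b
   19  cccaaba$babbbbccbbab  b

abcabba$bcabbbacccbb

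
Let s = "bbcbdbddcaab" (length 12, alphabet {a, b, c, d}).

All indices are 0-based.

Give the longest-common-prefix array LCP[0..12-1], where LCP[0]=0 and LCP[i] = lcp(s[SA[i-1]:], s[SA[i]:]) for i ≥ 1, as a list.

sorted suffixes:
  #0 SA[0]=9  'aab'
  #1 SA[1]=10  'ab'
  #2 SA[2]=11  'b'
  #3 SA[3]=0  'bbcbdbddcaab'
  #4 SA[4]=1  'bcbdbddcaab'
  #5 SA[5]=3  'bdbddcaab'
  #6 SA[6]=5  'bddcaab'
  #7 SA[7]=8  'caab'
  #8 SA[8]=2  'cbdbddcaab'
  #9 SA[9]=4  'dbddcaab'
  #10 SA[10]=7  'dcaab'
  #11 SA[11]=6  'ddcaab'

SA = [9, 10, 11, 0, 1, 3, 5, 8, 2, 4, 7, 6]
rank  pair      lcp
   1  s[9:],s[10:]  1  'a'
   2  s[10:],s[11:]  0  ''
   3  s[11:],s[0:]  1  'b'
   4  s[0:],s[1:]  1  'b'
   5  s[1:],s[3:]  1  'b'
   6  s[3:],s[5:]  2  'bd'
   7  s[5:],s[8:]  0  ''
   8  s[8:],s[2:]  1  'c'
   9  s[2:],s[4:]  0  ''
  10  s[4:],s[7:]  1  'd'
  11  s[7:],s[6:]  1  'd'

[0, 1, 0, 1, 1, 1, 2, 0, 1, 0, 1, 1]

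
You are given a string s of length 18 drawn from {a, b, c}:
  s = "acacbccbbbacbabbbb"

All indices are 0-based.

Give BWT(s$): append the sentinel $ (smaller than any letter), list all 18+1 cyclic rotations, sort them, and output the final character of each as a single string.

rank  rotation             last
    0  $acacbccbbbacbabbbb  b
    1  abbbb$acacbccbbbacb  b
    2  acacbccbbbacbabbbb$  $
    3  acbabbbb$acacbccbbb  b
    4  acbccbbbacbabbbb$ac  c
    5  b$acacbccbbbacbabbb  b
    6  babbbb$acacbccbbbac  c
    7  bacbabbbb$acacbccbb  b
    8  bb$acacbccbbbacbabb  b
    9  bbacbabbbb$acacbccb  b
   10  bbb$acacbccbbbacbab  b
   11  bbbacbabbbb$acacbcc  c
   12  bbbb$acacbccbbbacba  a
   13  bccbbbacbabbbb$acac  c
   14  cacbccbbbacbabbbb$a  a
   15  cbabbbb$acacbccbbba  a
   16  cbbbacbabbbb$acacbc  c
   17  cbccbbbacbabbbb$aca  a
   18  ccbbbacbabbbb$acacb  b

bb$bcbcbbbbcacaacab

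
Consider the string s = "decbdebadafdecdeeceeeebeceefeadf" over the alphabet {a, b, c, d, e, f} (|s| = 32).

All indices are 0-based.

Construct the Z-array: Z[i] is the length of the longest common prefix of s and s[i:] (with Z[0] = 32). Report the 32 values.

[32, 0, 0, 0, 2, 0, 0, 0, 1, 0, 0, 3, 0, 0, 2, 0, 0, 0, 0, 0, 0, 0, 0, 0, 0, 0, 0, 0, 0, 0, 1, 0]

Z[0]=32
i=1: outside box; Z[1]=0
i=2: outside box; Z[2]=0
i=3: outside box; Z[3]=0
i=4: outside box; Z[4]=2 scan→box=[4,6)
i=5: min(r-i=1, Z[1]=0)=0; Z[5]=0
i=6: outside box; Z[6]=0
i=7: outside box; Z[7]=0
i=8: outside box; Z[8]=1 scan→box=[8,9)
i=9: outside box; Z[9]=0
i=10: outside box; Z[10]=0
i=11: outside box; Z[11]=3 scan→box=[11,14)
i=12: min(r-i=2, Z[1]=0)=0; Z[12]=0
i=13: min(r-i=1, Z[2]=0)=0; Z[13]=0
i=14: outside box; Z[14]=2 scan→box=[14,16)
i=15: min(r-i=1, Z[1]=0)=0; Z[15]=0
i=16: outside box; Z[16]=0
i=17: outside box; Z[17]=0
i=18: outside box; Z[18]=0
i=19: outside box; Z[19]=0
i=20: outside box; Z[20]=0
i=21: outside box; Z[21]=0
i=22: outside box; Z[22]=0
i=23: outside box; Z[23]=0
i=24: outside box; Z[24]=0
i=25: outside box; Z[25]=0
i=26: outside box; Z[26]=0
i=27: outside box; Z[27]=0
i=28: outside box; Z[28]=0
i=29: outside box; Z[29]=0
i=30: outside box; Z[30]=1 scan→box=[30,31)
i=31: outside box; Z[31]=0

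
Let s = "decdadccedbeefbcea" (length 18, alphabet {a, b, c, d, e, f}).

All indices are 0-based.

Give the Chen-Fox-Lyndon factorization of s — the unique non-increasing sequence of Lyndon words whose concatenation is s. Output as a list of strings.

["de", "cd", "adccedbeefbce", "a"]

emit factor 1: 'de' (i=0, period=2)
emit factor 2: 'cd' (i=2, period=2)
emit factor 3: 'adccedbeefbce' (i=4, period=13)
emit factor 4: 'a' (i=17, period=1)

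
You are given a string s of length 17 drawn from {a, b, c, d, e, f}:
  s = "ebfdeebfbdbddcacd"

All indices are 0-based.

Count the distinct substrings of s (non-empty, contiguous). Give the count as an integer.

138

sorted suffixes:
  #0 SA[0]=14  'acd'
  #1 SA[1]=8  'bdbddcacd'
  #2 SA[2]=10  'bddcacd'
  #3 SA[3]=6  'bfbdbddcacd'
  #4 SA[4]=1  'bfdeebfbdbddcacd'
  #5 SA[5]=13  'cacd'
  #6 SA[6]=15  'cd'
  #7 SA[7]=16  'd'
  #8 SA[8]=9  'dbddcacd'
  #9 SA[9]=12  'dcacd'
  #10 SA[10]=11  'ddcacd'
  #11 SA[11]=3  'deebfbdbddcacd'
  #12 SA[12]=5  'ebfbdbddcacd'
  #13 SA[13]=0  'ebfdeebfbdbddcacd'
  #14 SA[14]=4  'eebfbdbddcacd'
  #15 SA[15]=7  'fbdbddcacd'
  #16 SA[16]=2  'fdeebfbdbddcacd'

SA = [14, 8, 10, 6, 1, 13, 15, 16, 9, 12, 11, 3, 5, 0, 4, 7, 2]
[i] adj suffixes → lcp
  [1] 14/8 → 0 ('')
  [2] 8/10 → 2 ('bd')
  [3] 10/6 → 1 ('b')
  [4] 6/1 → 2 ('bf')
  [5] 1/13 → 0 ('')
  [6] 13/15 → 1 ('c')
  [7] 15/16 → 0 ('')
  [8] 16/9 → 1 ('d')
  [9] 9/12 → 1 ('d')
  [10] 12/11 → 1 ('d')
  [11] 11/3 → 1 ('d')
  [12] 3/5 → 0 ('')
  [13] 5/0 → 3 ('ebf')
  [14] 0/4 → 1 ('e')
  [15] 4/7 → 0 ('')
  [16] 7/2 → 1 ('f')

n(n+1)/2 = 17·18/2 = 153
Σ LCP = 0 + 0 + 2 + 1 + 2 + 0 + 1 + 0 + 1 + 1 + 1 + 1 + 0 + 3 + 1 + 0 + 1 = 15
distinct = 153 − 15 = 138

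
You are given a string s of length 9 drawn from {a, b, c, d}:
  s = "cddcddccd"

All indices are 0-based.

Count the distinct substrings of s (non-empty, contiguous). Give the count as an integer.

31

rank | idx | suffix
   0 |   6 | ccd
   1 |   7 | cd
   2 |   3 | cddccd
   3 |   0 | cddcddccd
   4 |   8 | d
   5 |   5 | dccd
   6 |   2 | dcddccd
   7 |   4 | ddccd
   8 |   1 | ddcddccd

SA = [6, 7, 3, 0, 8, 5, 2, 4, 1]
rank  pair      lcp
   1  s[6:],s[7:]  1  'c'
   2  s[7:],s[3:]  2  'cd'
   3  s[3:],s[0:]  4  'cddc'
   4  s[0:],s[8:]  0  ''
   5  s[8:],s[5:]  1  'd'
   6  s[5:],s[2:]  2  'dc'
   7  s[2:],s[4:]  1  'd'
   8  s[4:],s[1:]  3  'ddc'

n(n+1)/2 = 9·10/2 = 45
Σ LCP = 0 + 1 + 2 + 4 + 0 + 1 + 2 + 1 + 3 = 14
distinct = 45 − 14 = 31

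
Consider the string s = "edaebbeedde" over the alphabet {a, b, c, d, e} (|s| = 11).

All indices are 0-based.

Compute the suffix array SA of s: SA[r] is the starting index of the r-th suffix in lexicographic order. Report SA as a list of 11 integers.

[2, 4, 5, 1, 8, 9, 10, 3, 0, 7, 6]

rank | idx | suffix
   0 |   2 | aebbeedde
   1 |   4 | bbeedde
   2 |   5 | beedde
   3 |   1 | daebbeedde
   4 |   8 | dde
   5 |   9 | de
   6 |  10 | e
   7 |   3 | ebbeedde
   8 |   0 | edaebbeedde
   9 |   7 | edde
  10 |   6 | eedde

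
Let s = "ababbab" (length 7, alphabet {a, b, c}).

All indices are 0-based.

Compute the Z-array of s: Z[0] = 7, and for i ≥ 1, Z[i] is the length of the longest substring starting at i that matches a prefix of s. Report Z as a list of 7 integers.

[7, 0, 2, 0, 0, 2, 0]

Z[0]=7
i=1: outside box; Z[1]=0
i=2: outside box; Z[2]=2 scan→box=[2,4)
i=3: min(r-i=1, Z[1]=0)=0; Z[3]=0
i=4: outside box; Z[4]=0
i=5: outside box; Z[5]=2 scan→box=[5,7)
i=6: min(r-i=1, Z[1]=0)=0; Z[6]=0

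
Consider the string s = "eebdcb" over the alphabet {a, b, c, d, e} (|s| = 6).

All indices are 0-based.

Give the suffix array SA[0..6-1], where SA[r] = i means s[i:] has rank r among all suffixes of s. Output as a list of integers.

[5, 2, 4, 3, 1, 0]

sorted suffixes:
  #0 SA[0]=5  'b'
  #1 SA[1]=2  'bdcb'
  #2 SA[2]=4  'cb'
  #3 SA[3]=3  'dcb'
  #4 SA[4]=1  'ebdcb'
  #5 SA[5]=0  'eebdcb'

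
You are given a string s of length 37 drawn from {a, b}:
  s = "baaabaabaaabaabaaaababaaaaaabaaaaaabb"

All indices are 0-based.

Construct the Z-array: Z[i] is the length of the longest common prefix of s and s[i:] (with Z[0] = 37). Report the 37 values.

[37, 0, 0, 0, 3, 0, 0, 11, 0, 0, 0, 3, 0, 0, 4, 0, 0, 0, 0, 2, 0, 4, 0, 0, 0, 0, 0, 0, 4, 0, 0, 0, 0, 0, 0, 1, 1]

Z[0]=37
i=1: outside box; Z[1]=0
i=2: outside box; Z[2]=0
i=3: outside box; Z[3]=0
i=4: outside box; Z[4]=3 scan→box=[4,7)
i=5: min(r-i=2, Z[1]=0)=0; Z[5]=0
i=6: min(r-i=1, Z[2]=0)=0; Z[6]=0
i=7: outside box; Z[7]=11 scan→box=[7,18)
i=8: min(r-i=10, Z[1]=0)=0; Z[8]=0
i=9: min(r-i=9, Z[2]=0)=0; Z[9]=0
i=10: min(r-i=8, Z[3]=0)=0; Z[10]=0
i=11: min(r-i=7, Z[4]=3)=3; Z[11]=3
i=12: min(r-i=6, Z[5]=0)=0; Z[12]=0
i=13: min(r-i=5, Z[6]=0)=0; Z[13]=0
i=14: min(r-i=4, Z[7]=11)=4; Z[14]=4
i=15: min(r-i=3, Z[8]=0)=0; Z[15]=0
i=16: min(r-i=2, Z[9]=0)=0; Z[16]=0
i=17: min(r-i=1, Z[10]=0)=0; Z[17]=0
i=18: outside box; Z[18]=0
i=19: outside box; Z[19]=2 scan→box=[19,21)
i=20: min(r-i=1, Z[1]=0)=0; Z[20]=0
i=21: outside box; Z[21]=4 scan→box=[21,25)
i=22: min(r-i=3, Z[1]=0)=0; Z[22]=0
i=23: min(r-i=2, Z[2]=0)=0; Z[23]=0
i=24: min(r-i=1, Z[3]=0)=0; Z[24]=0
i=25: outside box; Z[25]=0
i=26: outside box; Z[26]=0
i=27: outside box; Z[27]=0
i=28: outside box; Z[28]=4 scan→box=[28,32)
i=29: min(r-i=3, Z[1]=0)=0; Z[29]=0
i=30: min(r-i=2, Z[2]=0)=0; Z[30]=0
i=31: min(r-i=1, Z[3]=0)=0; Z[31]=0
i=32: outside box; Z[32]=0
i=33: outside box; Z[33]=0
i=34: outside box; Z[34]=0
i=35: outside box; Z[35]=1 scan→box=[35,36)
i=36: outside box; Z[36]=1 scan→box=[36,37)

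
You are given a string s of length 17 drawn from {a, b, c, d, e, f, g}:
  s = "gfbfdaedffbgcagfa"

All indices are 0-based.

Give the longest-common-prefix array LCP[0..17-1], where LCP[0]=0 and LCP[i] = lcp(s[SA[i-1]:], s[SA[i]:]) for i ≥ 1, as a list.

rank | idx | suffix
   0 |  16 | a
   1 |   5 | aedffbgcagfa
   2 |  13 | agfa
   3 |   2 | bfdaedffbgcagfa
   4 |  10 | bgcagfa
   5 |  12 | cagfa
   6 |   4 | daedffbgcagfa
   7 |   7 | dffbgcagfa
   8 |   6 | edffbgcagfa
   9 |  15 | fa
  10 |   1 | fbfdaedffbgcagfa
  11 |   9 | fbgcagfa
  12 |   3 | fdaedffbgcagfa
  13 |   8 | ffbgcagfa
  14 |  11 | gcagfa
  15 |  14 | gfa
  16 |   0 | gfbfdaedffbgcagfa

SA = [16, 5, 13, 2, 10, 12, 4, 7, 6, 15, 1, 9, 3, 8, 11, 14, 0]
[i] adj suffixes → lcp
  [1] 16/5 → 1 ('a')
  [2] 5/13 → 1 ('a')
  [3] 13/2 → 0 ('')
  [4] 2/10 → 1 ('b')
  [5] 10/12 → 0 ('')
  [6] 12/4 → 0 ('')
  [7] 4/7 → 1 ('d')
  [8] 7/6 → 0 ('')
  [9] 6/15 → 0 ('')
  [10] 15/1 → 1 ('f')
  [11] 1/9 → 2 ('fb')
  [12] 9/3 → 1 ('f')
  [13] 3/8 → 1 ('f')
  [14] 8/11 → 0 ('')
  [15] 11/14 → 1 ('g')
  [16] 14/0 → 2 ('gf')

[0, 1, 1, 0, 1, 0, 0, 1, 0, 0, 1, 2, 1, 1, 0, 1, 2]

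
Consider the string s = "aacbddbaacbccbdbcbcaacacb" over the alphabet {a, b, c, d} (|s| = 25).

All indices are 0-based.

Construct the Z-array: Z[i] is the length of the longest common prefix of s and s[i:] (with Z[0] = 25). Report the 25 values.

[25, 1, 0, 0, 0, 0, 0, 4, 1, 0, 0, 0, 0, 0, 0, 0, 0, 0, 0, 3, 1, 0, 1, 0, 0]

Z[0]=25
i=1: outside box; Z[1]=1 extend→box=[1,2)
i=2: outside box; Z[2]=0
i=3: outside box; Z[3]=0
i=4: outside box; Z[4]=0
i=5: outside box; Z[5]=0
i=6: outside box; Z[6]=0
i=7: outside box; Z[7]=4 extend→box=[7,11)
i=8: min(r-i=3, Z[1]=1)=1; Z[8]=1
i=9: min(r-i=2, Z[2]=0)=0; Z[9]=0
i=10: min(r-i=1, Z[3]=0)=0; Z[10]=0
i=11: outside box; Z[11]=0
i=12: outside box; Z[12]=0
i=13: outside box; Z[13]=0
i=14: outside box; Z[14]=0
i=15: outside box; Z[15]=0
i=16: outside box; Z[16]=0
i=17: outside box; Z[17]=0
i=18: outside box; Z[18]=0
i=19: outside box; Z[19]=3 extend→box=[19,22)
i=20: min(r-i=2, Z[1]=1)=1; Z[20]=1
i=21: min(r-i=1, Z[2]=0)=0; Z[21]=0
i=22: outside box; Z[22]=1 extend→box=[22,23)
i=23: outside box; Z[23]=0
i=24: outside box; Z[24]=0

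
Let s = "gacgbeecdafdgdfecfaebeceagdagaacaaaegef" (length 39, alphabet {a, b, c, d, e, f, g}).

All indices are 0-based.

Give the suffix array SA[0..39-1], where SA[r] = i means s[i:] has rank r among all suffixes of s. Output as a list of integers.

[32, 29, 33, 30, 1, 18, 34, 9, 27, 24, 20, 4, 31, 7, 22, 16, 2, 8, 26, 13, 11, 23, 19, 6, 21, 15, 5, 37, 35, 38, 17, 10, 14, 28, 0, 3, 25, 12, 36]

rank | idx | suffix
   0 |  32 | aaaegef
   1 |  29 | aacaaaegef
   2 |  33 | aaegef
   3 |  30 | acaaaegef
   4 |   1 | acgbeecdafdgdfecfaebeceagdagaacaaaegef
   5 |  18 | aebeceagdagaacaaaegef
   6 |  34 | aegef
   7 |   9 | afdgdfecfaebeceagdagaacaaaegef
   8 |  27 | agaacaaaegef
   9 |  24 | agdagaacaaaegef
  10 |  20 | beceagdagaacaaaegef
  11 |   4 | beecdafdgdfecfaebeceagdagaacaaaegef
  12 |  31 | caaaegef
  13 |   7 | cdafdgdfecfaebeceagdagaacaaaegef
  14 |  22 | ceagdagaacaaaegef
  15 |  16 | cfaebeceagdagaacaaaegef
  16 |   2 | cgbeecdafdgdfecfaebeceagdagaacaaaegef
  17 |   8 | dafdgdfecfaebeceagdagaacaaaegef
  18 |  26 | dagaacaaaegef
  19 |  13 | dfecfaebeceagdagaacaaaegef
  20 |  11 | dgdfecfaebeceagdagaacaaaegef
  21 |  23 | eagdagaacaaaegef
  22 |  19 | ebeceagdagaacaaaegef
  23 |   6 | ecdafdgdfecfaebeceagdagaacaaaegef
  24 |  21 | eceagdagaacaaaegef
  25 |  15 | ecfaebeceagdagaacaaaegef
  26 |   5 | eecdafdgdfecfaebeceagdagaacaaaegef
  27 |  37 | ef
  28 |  35 | egef
  29 |  38 | f
  30 |  17 | faebeceagdagaacaaaegef
  31 |  10 | fdgdfecfaebeceagdagaacaaaegef
  32 |  14 | fecfaebeceagdagaacaaaegef
  33 |  28 | gaacaaaegef
  34 |   0 | gacgbeecdafdgdfecfaebeceagdagaacaaaegef
  35 |   3 | gbeecdafdgdfecfaebeceagdagaacaaaegef
  36 |  25 | gdagaacaaaegef
  37 |  12 | gdfecfaebeceagdagaacaaaegef
  38 |  36 | gef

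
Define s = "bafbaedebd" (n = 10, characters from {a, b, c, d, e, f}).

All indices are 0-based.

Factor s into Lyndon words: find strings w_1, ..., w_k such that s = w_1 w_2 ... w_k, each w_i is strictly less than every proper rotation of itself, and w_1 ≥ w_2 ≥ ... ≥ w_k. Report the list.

["b", "afb", "aedebd"]

emit factor 1: 'b' (i=0, period=1)
emit factor 2: 'afb' (i=1, period=3)
emit factor 3: 'aedebd' (i=4, period=6)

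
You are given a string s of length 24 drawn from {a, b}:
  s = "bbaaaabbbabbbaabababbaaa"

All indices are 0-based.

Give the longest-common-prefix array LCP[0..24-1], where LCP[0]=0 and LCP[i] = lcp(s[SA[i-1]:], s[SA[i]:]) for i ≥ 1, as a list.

sorted suffixes:
  #0 SA[0]=23  'a'
  #1 SA[1]=22  'aa'
  #2 SA[2]=21  'aaa'
  #3 SA[3]=2  'aaaabbbabbbaabababbaaa'
  #4 SA[4]=3  'aaabbbabbbaabababbaaa'
  #5 SA[5]=13  'aabababbaaa'
  #6 SA[6]=4  'aabbbabbbaabababbaaa'
  #7 SA[7]=14  'abababbaaa'
  #8 SA[8]=16  'ababbaaa'
  #9 SA[9]=18  'abbaaa'
  #10 SA[10]=9  'abbbaabababbaaa'
  #11 SA[11]=5  'abbbabbbaabababbaaa'
  #12 SA[12]=20  'baaa'
  #13 SA[13]=1  'baaaabbbabbbaabababbaaa'
  #14 SA[14]=12  'baabababbaaa'
  #15 SA[15]=15  'bababbaaa'
  #16 SA[16]=17  'babbaaa'
  #17 SA[17]=8  'babbbaabababbaaa'
  #18 SA[18]=19  'bbaaa'
  #19 SA[19]=0  'bbaaaabbbabbbaabababbaaa'
  #20 SA[20]=11  'bbaabababbaaa'
  #21 SA[21]=7  'bbabbbaabababbaaa'
  #22 SA[22]=10  'bbbaabababbaaa'
  #23 SA[23]=6  'bbbabbbaabababbaaa'

SA = [23, 22, 21, 2, 3, 13, 4, 14, 16, 18, 9, 5, 20, 1, 12, 15, 17, 8, 19, 0, 11, 7, 10, 6]
rank  pair      lcp
   1  s[23:],s[22:]  1  'a'
   2  s[22:],s[21:]  2  'aa'
   3  s[21:],s[2:]  3  'aaa'
   4  s[2:],s[3:]  3  'aaa'
   5  s[3:],s[13:]  2  'aa'
   6  s[13:],s[4:]  3  'aab'
   7  s[4:],s[14:]  1  'a'
   8  s[14:],s[16:]  4  'abab'
   9  s[16:],s[18:]  2  'ab'
  10  s[18:],s[9:]  3  'abb'
  11  s[9:],s[5:]  5  'abbba'
  12  s[5:],s[20:]  0  ''
  13  s[20:],s[1:]  4  'baaa'
  14  s[1:],s[12:]  3  'baa'
  15  s[12:],s[15:]  2  'ba'
  16  s[15:],s[17:]  3  'bab'
  17  s[17:],s[8:]  4  'babb'
  18  s[8:],s[19:]  1  'b'
  19  s[19:],s[0:]  5  'bbaaa'
  20  s[0:],s[11:]  4  'bbaa'
  21  s[11:],s[7:]  3  'bba'
  22  s[7:],s[10:]  2  'bb'
  23  s[10:],s[6:]  4  'bbba'

[0, 1, 2, 3, 3, 2, 3, 1, 4, 2, 3, 5, 0, 4, 3, 2, 3, 4, 1, 5, 4, 3, 2, 4]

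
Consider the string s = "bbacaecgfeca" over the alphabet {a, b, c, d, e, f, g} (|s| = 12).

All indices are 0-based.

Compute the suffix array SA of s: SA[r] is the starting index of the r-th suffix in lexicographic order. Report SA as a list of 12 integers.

[11, 2, 4, 1, 0, 10, 3, 6, 9, 5, 8, 7]

rank→(start, suffix):
  0 → (11, 'a')
  1 → (2, 'acaecgfeca')
  2 → (4, 'aecgfeca')
  3 → (1, 'bacaecgfeca')
  4 → (0, 'bbacaecgfeca')
  5 → (10, 'ca')
  6 → (3, 'caecgfeca')
  7 → (6, 'cgfeca')
  8 → (9, 'eca')
  9 → (5, 'ecgfeca')
  10 → (8, 'feca')
  11 → (7, 'gfeca')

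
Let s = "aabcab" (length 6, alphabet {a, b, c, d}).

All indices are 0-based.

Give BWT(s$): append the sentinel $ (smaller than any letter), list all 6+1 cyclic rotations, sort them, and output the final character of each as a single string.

rank  rotation last
    0  $aabcab  b
    1  aabcab$  $
    2  ab$aabc  c
    3  abcab$a  a
    4  b$aabca  a
    5  bcab$aa  a
    6  cab$aab  b

b$caaab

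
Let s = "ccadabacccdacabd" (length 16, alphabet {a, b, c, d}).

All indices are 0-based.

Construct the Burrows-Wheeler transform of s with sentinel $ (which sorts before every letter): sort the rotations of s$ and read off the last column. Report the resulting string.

ddcdbcaaac$accbac

rank  rotation           last
    0  $ccadabacccdacabd  d
    1  abacccdacabd$ccad  d
    2  abd$ccadabacccdac  c
    3  acabd$ccadabacccd  d
    4  acccdacabd$ccadab  b
    5  adabacccdacabd$cc  c
    6  bacccdacabd$ccada  a
    7  bd$ccadabacccdaca  a
    8  cabd$ccadabacccda  a
    9  cadabacccdacabd$c  c
   10  ccadabacccdacabd$  $
   11  cccdacabd$ccadaba  a
   12  ccdacabd$ccadabac  c
   13  cdacabd$ccadabacc  c
   14  d$ccadabacccdacab  b
   15  dabacccdacabd$cca  a
   16  dacabd$ccadabaccc  c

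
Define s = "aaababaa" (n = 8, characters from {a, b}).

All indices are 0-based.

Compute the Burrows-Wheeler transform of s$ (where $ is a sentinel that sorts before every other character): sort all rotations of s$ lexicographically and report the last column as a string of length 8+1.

aab$abaaa

rank  rotation   last
    0  $aaababaa  a
    1  a$aaababa  a
    2  aa$aaabab  b
    3  aaababaa$  $
    4  aababaa$a  a
    5  abaa$aaab  b
    6  ababaa$aa  a
    7  baa$aaaba  a
    8  babaa$aaa  a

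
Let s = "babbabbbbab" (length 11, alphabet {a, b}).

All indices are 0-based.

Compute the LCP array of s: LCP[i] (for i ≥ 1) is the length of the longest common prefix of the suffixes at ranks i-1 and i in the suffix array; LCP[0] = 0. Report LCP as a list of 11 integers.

[0, 2, 3, 0, 1, 3, 4, 1, 4, 2, 3]

sorted suffixes:
  #0 SA[0]=9  'ab'
  #1 SA[1]=1  'abbabbbbab'
  #2 SA[2]=4  'abbbbab'
  #3 SA[3]=10  'b'
  #4 SA[4]=8  'bab'
  #5 SA[5]=0  'babbabbbbab'
  #6 SA[6]=3  'babbbbab'
  #7 SA[7]=7  'bbab'
  #8 SA[8]=2  'bbabbbbab'
  #9 SA[9]=6  'bbbab'
  #10 SA[10]=5  'bbbbab'

SA = [9, 1, 4, 10, 8, 0, 3, 7, 2, 6, 5]
rank  pair      lcp
   1  s[9:],s[1:]  2  'ab'
   2  s[1:],s[4:]  3  'abb'
   3  s[4:],s[10:]  0  ''
   4  s[10:],s[8:]  1  'b'
   5  s[8:],s[0:]  3  'bab'
   6  s[0:],s[3:]  4  'babb'
   7  s[3:],s[7:]  1  'b'
   8  s[7:],s[2:]  4  'bbab'
   9  s[2:],s[6:]  2  'bb'
  10  s[6:],s[5:]  3  'bbb'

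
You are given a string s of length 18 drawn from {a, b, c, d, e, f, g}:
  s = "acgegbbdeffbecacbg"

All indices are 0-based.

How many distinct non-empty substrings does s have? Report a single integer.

rank | idx | suffix
   0 |  14 | acbg
   1 |   0 | acgegbbdeffbecacbg
   2 |   5 | bbdeffbecacbg
   3 |   6 | bdeffbecacbg
   4 |  11 | becacbg
   5 |  16 | bg
   6 |  13 | cacbg
   7 |  15 | cbg
   8 |   1 | cgegbbdeffbecacbg
   9 |   7 | deffbecacbg
  10 |  12 | ecacbg
  11 |   8 | effbecacbg
  12 |   3 | egbbdeffbecacbg
  13 |  10 | fbecacbg
  14 |   9 | ffbecacbg
  15 |  17 | g
  16 |   4 | gbbdeffbecacbg
  17 |   2 | gegbbdeffbecacbg

SA = [14, 0, 5, 6, 11, 16, 13, 15, 1, 7, 12, 8, 3, 10, 9, 17, 4, 2]
i: (SA[i-1],SA[i]) lcp shared
  1: (14,0) 2 'ac'
  2: (0,5) 0 ''
  3: (5,6) 1 'b'
  4: (6,11) 1 'b'
  5: (11,16) 1 'b'
  6: (16,13) 0 ''
  7: (13,15) 1 'c'
  8: (15,1) 1 'c'
  9: (1,7) 0 ''
  10: (7,12) 0 ''
  11: (12,8) 1 'e'
  12: (8,3) 1 'e'
  13: (3,10) 0 ''
  14: (10,9) 1 'f'
  15: (9,17) 0 ''
  16: (17,4) 1 'g'
  17: (4,2) 1 'g'

n(n+1)/2 = 18·19/2 = 171
Σ LCP = 0 + 2 + 0 + 1 + 1 + 1 + 0 + 1 + 1 + 0 + 0 + 1 + 1 + 0 + 1 + 0 + 1 + 1 = 12
distinct = 171 − 12 = 159

159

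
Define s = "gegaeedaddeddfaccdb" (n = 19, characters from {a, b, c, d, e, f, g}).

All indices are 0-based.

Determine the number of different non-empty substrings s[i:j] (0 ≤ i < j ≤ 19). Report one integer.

sorted suffixes:
  #0 SA[0]=14  'accdb'
  #1 SA[1]=7  'addeddfaccdb'
  #2 SA[2]=3  'aeedaddeddfaccdb'
  #3 SA[3]=18  'b'
  #4 SA[4]=15  'ccdb'
  #5 SA[5]=16  'cdb'
  #6 SA[6]=6  'daddeddfaccdb'
  #7 SA[7]=17  'db'
  #8 SA[8]=8  'ddeddfaccdb'
  #9 SA[9]=11  'ddfaccdb'
  #10 SA[10]=9  'deddfaccdb'
  #11 SA[11]=12  'dfaccdb'
  #12 SA[12]=5  'edaddeddfaccdb'
  #13 SA[13]=10  'eddfaccdb'
  #14 SA[14]=4  'eedaddeddfaccdb'
  #15 SA[15]=1  'egaeedaddeddfaccdb'
  #16 SA[16]=13  'faccdb'
  #17 SA[17]=2  'gaeedaddeddfaccdb'
  #18 SA[18]=0  'gegaeedaddeddfaccdb'

SA = [14, 7, 3, 18, 15, 16, 6, 17, 8, 11, 9, 12, 5, 10, 4, 1, 13, 2, 0]
[i] adj suffixes → lcp
  [1] 14/7 → 1 ('a')
  [2] 7/3 → 1 ('a')
  [3] 3/18 → 0 ('')
  [4] 18/15 → 0 ('')
  [5] 15/16 → 1 ('c')
  [6] 16/6 → 0 ('')
  [7] 6/17 → 1 ('d')
  [8] 17/8 → 1 ('d')
  [9] 8/11 → 2 ('dd')
  [10] 11/9 → 1 ('d')
  [11] 9/12 → 1 ('d')
  [12] 12/5 → 0 ('')
  [13] 5/10 → 2 ('ed')
  [14] 10/4 → 1 ('e')
  [15] 4/1 → 1 ('e')
  [16] 1/13 → 0 ('')
  [17] 13/2 → 0 ('')
  [18] 2/0 → 1 ('g')

n(n+1)/2 = 19·20/2 = 190
Σ LCP = 0 + 1 + 1 + 0 + 0 + 1 + 0 + 1 + 1 + 2 + 1 + 1 + 0 + 2 + 1 + 1 + 0 + 0 + 1 = 14
distinct = 190 − 14 = 176

176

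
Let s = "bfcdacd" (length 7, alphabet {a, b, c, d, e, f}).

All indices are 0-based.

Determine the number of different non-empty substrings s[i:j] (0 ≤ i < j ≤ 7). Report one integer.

rank→(start, suffix):
  0 → (4, 'acd')
  1 → (0, 'bfcdacd')
  2 → (5, 'cd')
  3 → (2, 'cdacd')
  4 → (6, 'd')
  5 → (3, 'dacd')
  6 → (1, 'fcdacd')

SA = [4, 0, 5, 2, 6, 3, 1]
rank  pair      lcp
   1  s[4:],s[0:]  0  ''
   2  s[0:],s[5:]  0  ''
   3  s[5:],s[2:]  2  'cd'
   4  s[2:],s[6:]  0  ''
   5  s[6:],s[3:]  1  'd'
   6  s[3:],s[1:]  0  ''

n(n+1)/2 = 7·8/2 = 28
Σ LCP = 0 + 0 + 0 + 2 + 0 + 1 + 0 = 3
distinct = 28 − 3 = 25

25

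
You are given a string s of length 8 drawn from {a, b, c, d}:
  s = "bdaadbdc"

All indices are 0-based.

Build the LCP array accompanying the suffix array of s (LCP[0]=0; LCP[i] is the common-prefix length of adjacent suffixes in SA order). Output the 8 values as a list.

[0, 1, 0, 2, 0, 0, 1, 1]

rank→(start, suffix):
  0 → (2, 'aadbdc')
  1 → (3, 'adbdc')
  2 → (0, 'bdaadbdc')
  3 → (5, 'bdc')
  4 → (7, 'c')
  5 → (1, 'daadbdc')
  6 → (4, 'dbdc')
  7 → (6, 'dc')

SA = [2, 3, 0, 5, 7, 1, 4, 6]
i: (SA[i-1],SA[i]) lcp shared
  1: (2,3) 1 'a'
  2: (3,0) 0 ''
  3: (0,5) 2 'bd'
  4: (5,7) 0 ''
  5: (7,1) 0 ''
  6: (1,4) 1 'd'
  7: (4,6) 1 'd'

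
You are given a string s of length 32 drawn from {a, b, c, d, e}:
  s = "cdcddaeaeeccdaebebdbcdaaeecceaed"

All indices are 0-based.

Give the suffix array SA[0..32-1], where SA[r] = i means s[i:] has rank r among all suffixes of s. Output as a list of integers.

[22, 5, 13, 29, 7, 23, 19, 17, 15, 10, 26, 20, 11, 0, 2, 27, 31, 21, 4, 12, 18, 1, 3, 28, 6, 16, 14, 9, 25, 30, 8, 24]

sorted suffixes:
  #0 SA[0]=22  'aaeecceaed'
  #1 SA[1]=5  'aeaeeccdaebebdbcdaaeecceaed'
  #2 SA[2]=13  'aebebdbcdaaeecceaed'
  #3 SA[3]=29  'aed'
  #4 SA[4]=7  'aeeccdaebebdbcdaaeecceaed'
  #5 SA[5]=23  'aeecceaed'
  #6 SA[6]=19  'bcdaaeecceaed'
  #7 SA[7]=17  'bdbcdaaeecceaed'
  #8 SA[8]=15  'bebdbcdaaeecceaed'
  #9 SA[9]=10  'ccdaebebdbcdaaeecceaed'
  #10 SA[10]=26  'cceaed'
  #11 SA[11]=20  'cdaaeecceaed'
  #12 SA[12]=11  'cdaebebdbcdaaeecceaed'
  #13 SA[13]=0  'cdcddaeaeeccdaebebdbcdaaeecceaed'
  #14 SA[14]=2  'cddaeaeeccdaebebdbcdaaeecceaed'
  #15 SA[15]=27  'ceaed'
  #16 SA[16]=31  'd'
  #17 SA[17]=21  'daaeecceaed'
  #18 SA[18]=4  'daeaeeccdaebebdbcdaaeecceaed'
  #19 SA[19]=12  'daebebdbcdaaeecceaed'
  #20 SA[20]=18  'dbcdaaeecceaed'
  #21 SA[21]=1  'dcddaeaeeccdaebebdbcdaaeecceaed'
  #22 SA[22]=3  'ddaeaeeccdaebebdbcdaaeecceaed'
  #23 SA[23]=28  'eaed'
  #24 SA[24]=6  'eaeeccdaebebdbcdaaeecceaed'
  #25 SA[25]=16  'ebdbcdaaeecceaed'
  #26 SA[26]=14  'ebebdbcdaaeecceaed'
  #27 SA[27]=9  'eccdaebebdbcdaaeecceaed'
  #28 SA[28]=25  'ecceaed'
  #29 SA[29]=30  'ed'
  #30 SA[30]=8  'eeccdaebebdbcdaaeecceaed'
  #31 SA[31]=24  'eecceaed'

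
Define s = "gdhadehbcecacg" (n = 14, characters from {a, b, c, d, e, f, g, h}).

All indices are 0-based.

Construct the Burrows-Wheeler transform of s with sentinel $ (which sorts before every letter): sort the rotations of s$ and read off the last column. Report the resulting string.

rank  rotation         last
    0  $gdhadehbcecacg  g
    1  acg$gdhadehbcec  c
    2  adehbcecacg$gdh  h
    3  bcecacg$gdhadeh  h
    4  cacg$gdhadehbce  e
    5  cecacg$gdhadehb  b
    6  cg$gdhadehbceca  a
    7  dehbcecacg$gdha  a
    8  dhadehbcecacg$g  g
    9  ecacg$gdhadehbc  c
   10  ehbcecacg$gdhad  d
   11  g$gdhadehbcecac  c
   12  gdhadehbcecacg$  $
   13  hadehbcecacg$gd  d
   14  hbcecacg$gdhade  e

gchhebaagcdc$de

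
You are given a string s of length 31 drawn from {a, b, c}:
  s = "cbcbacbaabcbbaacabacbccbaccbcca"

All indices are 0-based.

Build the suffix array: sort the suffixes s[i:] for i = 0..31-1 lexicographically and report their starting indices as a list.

rank→(start, suffix):
  0 → (30, 'a')
  1 → (7, 'aabcbbaacabacbccbaccbcca')
  2 → (13, 'aacabacbccbaccbcca')
  3 → (16, 'abacbccbaccbcca')
  4 → (8, 'abcbbaacabacbccbaccbcca')
  5 → (14, 'acabacbccbaccbcca')
  6 → (4, 'acbaabcbbaacabacbccbaccbcca')
  7 → (18, 'acbccbaccbcca')
  8 → (24, 'accbcca')
  9 → (6, 'baabcbbaacabacbccbaccbcca')
  10 → (12, 'baacabacbccbaccbcca')
  11 → (3, 'bacbaabcbbaacabacbccbaccbcca')
  12 → (17, 'bacbccbaccbcca')
  13 → (23, 'baccbcca')
  14 → (11, 'bbaacabacbccbaccbcca')
  15 → (1, 'bcbacbaabcbbaacabacbccbaccbcca')
  16 → (9, 'bcbbaacabacbccbaccbcca')
  17 → (27, 'bcca')
  18 → (20, 'bccbaccbcca')
  19 → (29, 'ca')
  20 → (15, 'cabacbccbaccbcca')
  21 → (5, 'cbaabcbbaacabacbccbaccbcca')
  22 → (2, 'cbacbaabcbbaacabacbccbaccbcca')
  23 → (22, 'cbaccbcca')
  24 → (10, 'cbbaacabacbccbaccbcca')
  25 → (0, 'cbcbacbaabcbbaacabacbccbaccbcca')
  26 → (26, 'cbcca')
  27 → (19, 'cbccbaccbcca')
  28 → (28, 'cca')
  29 → (21, 'ccbaccbcca')
  30 → (25, 'ccbcca')

[30, 7, 13, 16, 8, 14, 4, 18, 24, 6, 12, 3, 17, 23, 11, 1, 9, 27, 20, 29, 15, 5, 2, 22, 10, 0, 26, 19, 28, 21, 25]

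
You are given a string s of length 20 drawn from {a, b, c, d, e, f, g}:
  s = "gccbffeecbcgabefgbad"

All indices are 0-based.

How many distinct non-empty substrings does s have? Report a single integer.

196

rank | idx | suffix
   0 |  12 | abefgbad
   1 |  18 | ad
   2 |  17 | bad
   3 |   9 | bcgabefgbad
   4 |  13 | befgbad
   5 |   3 | bffeecbcgabefgbad
   6 |   8 | cbcgabefgbad
   7 |   2 | cbffeecbcgabefgbad
   8 |   1 | ccbffeecbcgabefgbad
   9 |  10 | cgabefgbad
  10 |  19 | d
  11 |   7 | ecbcgabefgbad
  12 |   6 | eecbcgabefgbad
  13 |  14 | efgbad
  14 |   5 | feecbcgabefgbad
  15 |   4 | ffeecbcgabefgbad
  16 |  15 | fgbad
  17 |  11 | gabefgbad
  18 |  16 | gbad
  19 |   0 | gccbffeecbcgabefgbad

SA = [12, 18, 17, 9, 13, 3, 8, 2, 1, 10, 19, 7, 6, 14, 5, 4, 15, 11, 16, 0]
i: (SA[i-1],SA[i]) lcp shared
  1: (12,18) 1 'a'
  2: (18,17) 0 ''
  3: (17,9) 1 'b'
  4: (9,13) 1 'b'
  5: (13,3) 1 'b'
  6: (3,8) 0 ''
  7: (8,2) 2 'cb'
  8: (2,1) 1 'c'
  9: (1,10) 1 'c'
  10: (10,19) 0 ''
  11: (19,7) 0 ''
  12: (7,6) 1 'e'
  13: (6,14) 1 'e'
  14: (14,5) 0 ''
  15: (5,4) 1 'f'
  16: (4,15) 1 'f'
  17: (15,11) 0 ''
  18: (11,16) 1 'g'
  19: (16,0) 1 'g'

n(n+1)/2 = 20·21/2 = 210
Σ LCP = 0 + 1 + 0 + 1 + 1 + 1 + 0 + 2 + 1 + 1 + 0 + 0 + 1 + 1 + 0 + 1 + 1 + 0 + 1 + 1 = 14
distinct = 210 − 14 = 196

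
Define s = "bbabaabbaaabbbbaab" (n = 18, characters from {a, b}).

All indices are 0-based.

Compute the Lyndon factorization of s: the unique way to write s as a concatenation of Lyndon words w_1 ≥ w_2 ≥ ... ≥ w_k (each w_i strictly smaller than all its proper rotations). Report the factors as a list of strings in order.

emit factor 1: 'b' (i=0, period=1)
emit factor 2: 'b' (i=1, period=1)
emit factor 3: 'ab' (i=2, period=2)
emit factor 4: 'aabb' (i=4, period=4)
emit factor 5: 'aaabbbbaab' (i=8, period=10)

["b", "b", "ab", "aabb", "aaabbbbaab"]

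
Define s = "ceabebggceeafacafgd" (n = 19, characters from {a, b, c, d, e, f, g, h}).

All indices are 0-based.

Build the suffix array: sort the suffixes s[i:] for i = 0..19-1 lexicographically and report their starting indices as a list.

[2, 13, 11, 15, 3, 5, 14, 0, 8, 18, 1, 10, 4, 9, 12, 16, 7, 17, 6]

rank→(start, suffix):
  0 → (2, 'abebggceeafacafgd')
  1 → (13, 'acafgd')
  2 → (11, 'afacafgd')
  3 → (15, 'afgd')
  4 → (3, 'bebggceeafacafgd')
  5 → (5, 'bggceeafacafgd')
  6 → (14, 'cafgd')
  7 → (0, 'ceabebggceeafacafgd')
  8 → (8, 'ceeafacafgd')
  9 → (18, 'd')
  10 → (1, 'eabebggceeafacafgd')
  11 → (10, 'eafacafgd')
  12 → (4, 'ebggceeafacafgd')
  13 → (9, 'eeafacafgd')
  14 → (12, 'facafgd')
  15 → (16, 'fgd')
  16 → (7, 'gceeafacafgd')
  17 → (17, 'gd')
  18 → (6, 'ggceeafacafgd')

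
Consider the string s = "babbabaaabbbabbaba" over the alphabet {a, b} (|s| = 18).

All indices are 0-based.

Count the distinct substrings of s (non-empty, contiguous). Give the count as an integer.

sorted suffixes:
  #0 SA[0]=17  'a'
  #1 SA[1]=6  'aaabbbabbaba'
  #2 SA[2]=7  'aabbbabbaba'
  #3 SA[3]=15  'aba'
  #4 SA[4]=4  'abaaabbbabbaba'
  #5 SA[5]=12  'abbaba'
  #6 SA[6]=1  'abbabaaabbbabbaba'
  #7 SA[7]=8  'abbbabbaba'
  #8 SA[8]=16  'ba'
  #9 SA[9]=5  'baaabbbabbaba'
  #10 SA[10]=14  'baba'
  #11 SA[11]=3  'babaaabbbabbaba'
  #12 SA[12]=11  'babbaba'
  #13 SA[13]=0  'babbabaaabbbabbaba'
  #14 SA[14]=13  'bbaba'
  #15 SA[15]=2  'bbabaaabbbabbaba'
  #16 SA[16]=10  'bbabbaba'
  #17 SA[17]=9  'bbbabbaba'

SA = [17, 6, 7, 15, 4, 12, 1, 8, 16, 5, 14, 3, 11, 0, 13, 2, 10, 9]
rank  pair      lcp
   1  s[17:],s[6:]  1  'a'
   2  s[6:],s[7:]  2  'aa'
   3  s[7:],s[15:]  1  'a'
   4  s[15:],s[4:]  3  'aba'
   5  s[4:],s[12:]  2  'ab'
   6  s[12:],s[1:]  6  'abbaba'
   7  s[1:],s[8:]  3  'abb'
   8  s[8:],s[16:]  0  ''
   9  s[16:],s[5:]  2  'ba'
  10  s[5:],s[14:]  2  'ba'
  11  s[14:],s[3:]  4  'baba'
  12  s[3:],s[11:]  3  'bab'
  13  s[11:],s[0:]  7  'babbaba'
  14  s[0:],s[13:]  1  'b'
  15  s[13:],s[2:]  5  'bbaba'
  16  s[2:],s[10:]  4  'bbab'
  17  s[10:],s[9:]  2  'bb'

n(n+1)/2 = 18·19/2 = 171
Σ LCP = 0 + 1 + 2 + 1 + 3 + 2 + 6 + 3 + 0 + 2 + 2 + 4 + 3 + 7 + 1 + 5 + 4 + 2 = 48
distinct = 171 − 48 = 123

123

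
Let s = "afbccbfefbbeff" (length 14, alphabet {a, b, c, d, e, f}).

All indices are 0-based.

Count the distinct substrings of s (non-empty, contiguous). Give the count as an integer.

94

rank | idx | suffix
   0 |   0 | afbccbfefbbeff
   1 |   9 | bbeff
   2 |   2 | bccbfefbbeff
   3 |  10 | beff
   4 |   5 | bfefbbeff
   5 |   4 | cbfefbbeff
   6 |   3 | ccbfefbbeff
   7 |   7 | efbbeff
   8 |  11 | eff
   9 |  13 | f
  10 |   8 | fbbeff
  11 |   1 | fbccbfefbbeff
  12 |   6 | fefbbeff
  13 |  12 | ff

SA = [0, 9, 2, 10, 5, 4, 3, 7, 11, 13, 8, 1, 6, 12]
[i] adj suffixes → lcp
  [1] 0/9 → 0 ('')
  [2] 9/2 → 1 ('b')
  [3] 2/10 → 1 ('b')
  [4] 10/5 → 1 ('b')
  [5] 5/4 → 0 ('')
  [6] 4/3 → 1 ('c')
  [7] 3/7 → 0 ('')
  [8] 7/11 → 2 ('ef')
  [9] 11/13 → 0 ('')
  [10] 13/8 → 1 ('f')
  [11] 8/1 → 2 ('fb')
  [12] 1/6 → 1 ('f')
  [13] 6/12 → 1 ('f')

n(n+1)/2 = 14·15/2 = 105
Σ LCP = 0 + 0 + 1 + 1 + 1 + 0 + 1 + 0 + 2 + 0 + 1 + 2 + 1 + 1 = 11
distinct = 105 − 11 = 94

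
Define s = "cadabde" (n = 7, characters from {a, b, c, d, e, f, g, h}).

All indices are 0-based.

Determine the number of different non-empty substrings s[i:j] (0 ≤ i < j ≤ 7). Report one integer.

sorted suffixes:
  #0 SA[0]=3  'abde'
  #1 SA[1]=1  'adabde'
  #2 SA[2]=4  'bde'
  #3 SA[3]=0  'cadabde'
  #4 SA[4]=2  'dabde'
  #5 SA[5]=5  'de'
  #6 SA[6]=6  'e'

SA = [3, 1, 4, 0, 2, 5, 6]
[i] adj suffixes → lcp
  [1] 3/1 → 1 ('a')
  [2] 1/4 → 0 ('')
  [3] 4/0 → 0 ('')
  [4] 0/2 → 0 ('')
  [5] 2/5 → 1 ('d')
  [6] 5/6 → 0 ('')

n(n+1)/2 = 7·8/2 = 28
Σ LCP = 0 + 1 + 0 + 0 + 0 + 1 + 0 = 2
distinct = 28 − 2 = 26

26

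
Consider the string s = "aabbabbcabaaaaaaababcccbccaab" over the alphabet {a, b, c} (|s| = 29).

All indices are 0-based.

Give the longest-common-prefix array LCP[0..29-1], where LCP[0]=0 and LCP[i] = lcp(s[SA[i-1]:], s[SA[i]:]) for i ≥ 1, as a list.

rank→(start, suffix):
  0 → (10, 'aaaaaaababcccbccaab')
  1 → (11, 'aaaaaababcccbccaab')
  2 → (12, 'aaaaababcccbccaab')
  3 → (13, 'aaaababcccbccaab')
  4 → (14, 'aaababcccbccaab')
  5 → (26, 'aab')
  6 → (15, 'aababcccbccaab')
  7 → (0, 'aabbabbcabaaaaaaababcccbccaab')
  8 → (27, 'ab')
  9 → (8, 'abaaaaaaababcccbccaab')
  10 → (16, 'ababcccbccaab')
  11 → (1, 'abbabbcabaaaaaaababcccbccaab')
  12 → (4, 'abbcabaaaaaaababcccbccaab')
  13 → (18, 'abcccbccaab')
  14 → (28, 'b')
  15 → (9, 'baaaaaaababcccbccaab')
  16 → (3, 'babbcabaaaaaaababcccbccaab')
  17 → (17, 'babcccbccaab')
  18 → (2, 'bbabbcabaaaaaaababcccbccaab')
  19 → (5, 'bbcabaaaaaaababcccbccaab')
  20 → (6, 'bcabaaaaaaababcccbccaab')
  21 → (23, 'bccaab')
  22 → (19, 'bcccbccaab')
  23 → (25, 'caab')
  24 → (7, 'cabaaaaaaababcccbccaab')
  25 → (22, 'cbccaab')
  26 → (24, 'ccaab')
  27 → (21, 'ccbccaab')
  28 → (20, 'cccbccaab')

SA = [10, 11, 12, 13, 14, 26, 15, 0, 27, 8, 16, 1, 4, 18, 28, 9, 3, 17, 2, 5, 6, 23, 19, 25, 7, 22, 24, 21, 20]
i: (SA[i-1],SA[i]) lcp shared
  1: (10,11) 6 'aaaaaa'
  2: (11,12) 5 'aaaaa'
  3: (12,13) 4 'aaaa'
  4: (13,14) 3 'aaa'
  5: (14,26) 2 'aa'
  6: (26,15) 3 'aab'
  7: (15,0) 3 'aab'
  8: (0,27) 1 'a'
  9: (27,8) 2 'ab'
  10: (8,16) 3 'aba'
  11: (16,1) 2 'ab'
  12: (1,4) 3 'abb'
  13: (4,18) 2 'ab'
  14: (18,28) 0 ''
  15: (28,9) 1 'b'
  16: (9,3) 2 'ba'
  17: (3,17) 3 'bab'
  18: (17,2) 1 'b'
  19: (2,5) 2 'bb'
  20: (5,6) 1 'b'
  21: (6,23) 2 'bc'
  22: (23,19) 3 'bcc'
  23: (19,25) 0 ''
  24: (25,7) 2 'ca'
  25: (7,22) 1 'c'
  26: (22,24) 1 'c'
  27: (24,21) 2 'cc'
  28: (21,20) 2 'cc'

[0, 6, 5, 4, 3, 2, 3, 3, 1, 2, 3, 2, 3, 2, 0, 1, 2, 3, 1, 2, 1, 2, 3, 0, 2, 1, 1, 2, 2]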